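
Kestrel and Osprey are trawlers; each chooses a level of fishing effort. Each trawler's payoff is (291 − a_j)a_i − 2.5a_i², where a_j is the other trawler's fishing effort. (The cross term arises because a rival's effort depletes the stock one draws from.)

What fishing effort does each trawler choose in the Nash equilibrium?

Kestrel's payoff is (291 − a_O)a_K − 2.5a_K².
∂π/∂a_K = 291 − a_O − 5a_K = 0, so a_K = 58.2 − 0.2a_O.
The game is symmetric, so in equilibrium a_O = a_K: the reaction function gives 1.2a_K = 58.2, hence a_K = 48.5.

48.5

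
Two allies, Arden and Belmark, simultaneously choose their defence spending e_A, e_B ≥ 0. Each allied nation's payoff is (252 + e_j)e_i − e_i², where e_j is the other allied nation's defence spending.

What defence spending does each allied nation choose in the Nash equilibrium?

Arden's payoff is (252 + e_B)e_A − e_A².
∂π/∂e_A = 252 + e_B − 2e_A = 0, so e_A = 126 + 0.5e_B.
Setting e_A = e_B in the reaction function: e_A = 126 + 0.5e_A, so e_A = 126 / 0.5 = 252.

252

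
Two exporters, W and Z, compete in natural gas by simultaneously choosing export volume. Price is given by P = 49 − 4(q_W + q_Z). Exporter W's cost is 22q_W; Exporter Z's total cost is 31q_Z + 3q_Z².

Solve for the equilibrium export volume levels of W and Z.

3.1875, 0.375

Exporter W's profit: π = q_W(49 − 4(q_W + q_Z)) − 22q_W.
∂π/∂q_W = 27 − 8q_W − 4q_Z = 0, so q_W = 3.375 − 0.5q_Z.
For Z: ∂π/∂q_Z = 18 − 14q_Z − 4q_W = 0 ⇒ q_Z = 9/7 − (2/7)q_W.
Solving the two reaction functions simultaneously: (1 − (−0.5)(−2/7))q_W = 3.375 − 0.5·(9/7), so (6/7)q_W = 153/56 and q_W = 3.1875.
Then q_Z = 9/7 − (2/7)·3.1875 = 0.375.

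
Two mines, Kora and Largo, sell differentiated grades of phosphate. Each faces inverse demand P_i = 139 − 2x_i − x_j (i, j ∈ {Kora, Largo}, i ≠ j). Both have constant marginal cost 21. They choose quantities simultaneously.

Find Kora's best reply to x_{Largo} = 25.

23.25

Mine Kora's profit: π = x_{Kora}(139 − 2x_{Kora} − x_{Largo}) − 21x_{Kora}.
∂π/∂x_{Kora} = 118 − 4x_{Kora} − x_{Largo} = 0 ⇒ x_{Kora} = 29.5 − 0.25x_{Largo}.
At x_{Largo} = 25: x_{Kora} = 29.5 − 0.25·25 = 23.25.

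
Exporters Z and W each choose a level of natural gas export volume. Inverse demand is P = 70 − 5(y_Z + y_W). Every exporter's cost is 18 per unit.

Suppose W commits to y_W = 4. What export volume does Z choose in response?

Exporter Z's profit: π = y_Z(70 − 5(y_Z + y_W)) − 18y_Z.
∂π/∂y_Z = 52 − 10y_Z − 5y_W = 0, so y_Z = 5.2 − 0.5y_W.
At y_W = 4: y_Z = 5.2 − 0.5·4 = 3.2.

3.2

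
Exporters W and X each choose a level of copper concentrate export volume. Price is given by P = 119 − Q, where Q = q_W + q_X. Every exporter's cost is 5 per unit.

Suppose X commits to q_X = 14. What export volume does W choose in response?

50

Exporter W's profit: π = q_W(119 − (q_W + q_X)) − 5q_W.
∂π/∂q_W = 114 − 2q_W − q_X = 0, so q_W = 57 − 0.5q_X.
At q_X = 14: q_W = 57 − 0.5·14 = 50.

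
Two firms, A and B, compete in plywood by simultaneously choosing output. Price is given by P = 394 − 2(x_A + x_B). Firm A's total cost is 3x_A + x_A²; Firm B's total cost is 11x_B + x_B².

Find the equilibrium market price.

200.5

Firm A's profit: π = x_A(394 − 2(x_A + x_B)) − 3x_A − x_A².
∂π/∂x_A = 391 − 6x_A − 2x_B = 0, so x_A = 391/6 − (1/3)x_B.
By the same steps for B: x_B = 383/6 − (1/3)x_A.
Solving the two reaction functions simultaneously: (1 − (−1/3)(−1/3))x_A = 391/6 − (1/3)·(383/6), so (8/9)x_A = 395/9 and x_A = 49.375.
Then x_B = 383/6 − (1/3)·49.375 = 47.375.
Equilibrium price: P = 394 − 2·96.75 = 200.5.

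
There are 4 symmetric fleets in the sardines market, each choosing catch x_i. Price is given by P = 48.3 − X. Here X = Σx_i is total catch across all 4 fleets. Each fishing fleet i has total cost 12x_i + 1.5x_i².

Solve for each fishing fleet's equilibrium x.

A representative fishing fleet's profit is π_i = x_i(48.3 − X) − 12x_i − 1.5x_i², with X = x_i + Σ_{j≠i} x_j.
First-order condition: 36.3 − 5x_i − Σ_{j≠i} x_j = 0.
With identical fishing fleets, set every x_j = x: then 36.3 − 5x − 3x = 0, i.e. x = 36.3/8 = 4.5375.

4.5375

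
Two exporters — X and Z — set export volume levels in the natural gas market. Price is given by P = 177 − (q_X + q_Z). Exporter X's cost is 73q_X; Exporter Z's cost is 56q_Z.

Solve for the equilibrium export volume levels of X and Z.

29, 46

Exporter X's profit: π = q_X(177 − (q_X + q_Z)) − 73q_X.
∂π/∂q_X = 104 − 2q_X − q_Z = 0, so q_X = 52 − 0.5q_Z.
By the same steps for Z: q_Z = 60.5 − 0.5q_X.
Substituting the second reaction function into the first: q_X = 52 − 0.5(60.5 − 0.5q_X), which gives 0.75q_X = 21.75 ⇒ q_X = 29.
Then q_Z = 60.5 − 0.5·29 = 46.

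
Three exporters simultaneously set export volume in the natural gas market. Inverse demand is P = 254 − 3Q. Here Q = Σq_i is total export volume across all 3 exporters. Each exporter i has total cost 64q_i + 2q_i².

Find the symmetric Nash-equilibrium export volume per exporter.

A representative exporter's profit is π_i = q_i(254 − 3Q) − 64q_i − 2q_i², with Q = q_i + Σ_{j≠i} q_j.
First-order condition: 190 − 10q_i − 3Σ_{j≠i} q_j = 0.
In a symmetric equilibrium every exporter chooses the same q, so Σ_{j≠i} q_j = 2q. The condition becomes 190 − 16q = 0, giving q = 190/16 = 11.875.

11.875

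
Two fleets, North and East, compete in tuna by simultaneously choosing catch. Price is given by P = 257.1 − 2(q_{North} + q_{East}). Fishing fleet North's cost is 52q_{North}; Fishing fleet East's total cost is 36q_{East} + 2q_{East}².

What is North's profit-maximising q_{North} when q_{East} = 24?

39.275

Fishing fleet North's profit: π = q_{North}(257.1 − 2(q_{North} + q_{East})) − 52q_{North}.
∂π/∂q_{North} = 205.1 − 4q_{North} − 2q_{East} = 0, so q_{North} = 51.275 − 0.5q_{East}.
At q_{East} = 24: q_{North} = 51.275 − 0.5·24 = 39.275.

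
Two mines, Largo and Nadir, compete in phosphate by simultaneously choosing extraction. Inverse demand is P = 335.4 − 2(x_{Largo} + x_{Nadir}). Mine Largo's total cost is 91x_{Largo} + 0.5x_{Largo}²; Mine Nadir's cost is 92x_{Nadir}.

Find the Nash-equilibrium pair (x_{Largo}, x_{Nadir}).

30.675, 45.5125

Mine Largo's profit: π = x_{Largo}(335.4 − 2(x_{Largo} + x_{Nadir})) − 91x_{Largo} − 0.5x_{Largo}².
∂π/∂x_{Largo} = 244.4 − 5x_{Largo} − 2x_{Nadir} = 0, so x_{Largo} = 48.88 − 0.4x_{Nadir}.
For Nadir: ∂π/∂x_{Nadir} = 243.4 − 4x_{Nadir} − 2x_{Largo} = 0 ⇒ x_{Nadir} = 60.85 − 0.5x_{Largo}.
Substituting the second reaction function into the first: x_{Largo} = 48.88 − 0.4(60.85 − 0.5x_{Largo}), which gives 0.8x_{Largo} = 24.54 ⇒ x_{Largo} = 30.675.
Then x_{Nadir} = 60.85 − 0.5·30.675 = 45.5125.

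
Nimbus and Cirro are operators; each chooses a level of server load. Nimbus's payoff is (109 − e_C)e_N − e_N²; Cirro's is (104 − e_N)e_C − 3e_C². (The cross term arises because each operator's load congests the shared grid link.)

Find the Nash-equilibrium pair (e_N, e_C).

50, 9

Expanding Nimbus's payoff: 109e_N − e_Ce_N − e_N².
∂π/∂e_N = 109 − e_C − 2e_N = 0, so e_N = 54.5 − 0.5e_C.
Likewise for Cirro: e_C = 52/3 − (1/6)e_N.
Substituting the second reaction function into the first: e_N = 54.5 − 0.5(52/3 − (1/6)e_N), which gives (11/12)e_N = 275/6 ⇒ e_N = 50.
Then e_C = 52/3 − (1/6)·50 = 9.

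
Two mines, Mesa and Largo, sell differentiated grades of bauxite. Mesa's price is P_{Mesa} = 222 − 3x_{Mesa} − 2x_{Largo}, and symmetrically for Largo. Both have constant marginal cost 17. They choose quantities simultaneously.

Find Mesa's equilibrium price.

93.875

Mine Mesa's profit: π = x_{Mesa}(222 − 3x_{Mesa} − 2x_{Largo}) − 17x_{Mesa}.
∂π/∂x_{Mesa} = 205 − 6x_{Mesa} − 2x_{Largo} = 0 ⇒ x_{Mesa} = 205/6 − (1/3)x_{Largo}.
Setting x_{Mesa} = x_{Largo} in the reaction function: x_{Mesa} = 205/6 − (1/3)x_{Mesa}, so x_{Mesa} = (205/6) / (4/3) = 25.625.
P_{Mesa} = 222 − 3·25.625 − 2·25.625 = 93.875.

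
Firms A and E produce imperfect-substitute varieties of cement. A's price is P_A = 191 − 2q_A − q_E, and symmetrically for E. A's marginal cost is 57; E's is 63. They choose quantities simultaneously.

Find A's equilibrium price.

Firm A's profit: π = q_A(191 − 2q_A − q_E) − 57q_A.
∂π/∂q_A = 134 − 4q_A − q_E = 0 ⇒ q_A = 33.5 − 0.25q_E.
Similarly q_E = 32 − 0.25q_A.
Substituting the second reaction function into the first: q_A = 33.5 − 0.25(32 − 0.25q_A), which gives 0.9375q_A = 25.5 ⇒ q_A = 27.2.
Then q_E = 32 − 0.25·27.2 = 25.2.
P_A = 191 − 2·27.2 − 25.2 = 111.4.

111.4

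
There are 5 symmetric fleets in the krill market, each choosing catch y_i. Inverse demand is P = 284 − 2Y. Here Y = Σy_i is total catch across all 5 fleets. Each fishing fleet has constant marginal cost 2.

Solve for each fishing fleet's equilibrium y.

23.5

A representative fishing fleet's profit is π_i = y_i(284 − 2Y) − 2y_i, with Y = y_i + Σ_{j≠i} y_j.
First-order condition: 282 − 4y_i − 2Σ_{j≠i} y_j = 0.
In a symmetric equilibrium every fishing fleet chooses the same y, so Σ_{j≠i} y_j = 4y. The condition becomes 282 − 12y = 0, giving y = 282/12 = 23.5.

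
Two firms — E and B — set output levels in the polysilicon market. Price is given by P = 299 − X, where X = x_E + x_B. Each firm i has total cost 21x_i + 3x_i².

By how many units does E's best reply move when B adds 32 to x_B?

-4

Firm E's profit: π = x_E(299 − (x_E + x_B)) − 21x_E − 3x_E².
∂π/∂x_E = 278 − 8x_E − x_B = 0, so x_E = 34.75 − 0.125x_B.
The reaction-function slope is −0.125, so a 32-unit rise in x_B moves x_E by −0.125 × 32 = −4. E's best response falls — the actions are strategic substitutes.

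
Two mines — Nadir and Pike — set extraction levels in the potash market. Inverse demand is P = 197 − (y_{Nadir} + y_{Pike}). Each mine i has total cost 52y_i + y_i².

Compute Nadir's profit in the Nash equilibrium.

1682

Mine Nadir's profit: π = y_{Nadir}(197 − (y_{Nadir} + y_{Pike})) − 52y_{Nadir} − y_{Nadir}².
∂π/∂y_{Nadir} = 145 − 4y_{Nadir} − y_{Pike} = 0, so y_{Nadir} = 36.25 − 0.25y_{Pike}.
Setting y_{Nadir} = y_{Pike} in the reaction function: y_{Nadir} = 36.25 − 0.25y_{Nadir}, so y_{Nadir} = 36.25 / 1.25 = 29.
Price P = 197 − 58 = 139.
Nadir's profit: (139 − 52)·29 − (29)² = 1682.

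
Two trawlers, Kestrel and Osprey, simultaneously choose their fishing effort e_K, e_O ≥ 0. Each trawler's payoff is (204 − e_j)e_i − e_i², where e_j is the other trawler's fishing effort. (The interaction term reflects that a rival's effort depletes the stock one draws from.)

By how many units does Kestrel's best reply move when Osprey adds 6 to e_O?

Kestrel's payoff is (204 − e_O)e_K − e_K².
∂π/∂e_K = 204 − e_O − 2e_K = 0, so e_K = 102 − 0.5e_O.
The reaction-function slope is −0.5, so a 6-unit rise in e_O moves e_K by −0.5 × 6 = −3. Kestrel's best response falls — the actions are strategic substitutes.

-3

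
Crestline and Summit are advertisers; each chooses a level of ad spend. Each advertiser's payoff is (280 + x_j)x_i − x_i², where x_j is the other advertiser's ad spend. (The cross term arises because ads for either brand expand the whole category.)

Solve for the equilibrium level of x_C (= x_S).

Crestline's payoff is (280 + x_S)x_C − x_C².
∂π/∂x_C = 280 + x_S − 2x_C = 0, so x_C = 140 + 0.5x_S.
Setting x_C = x_S in the reaction function: x_C = 140 + 0.5x_C, so x_C = 140 / 0.5 = 280.

280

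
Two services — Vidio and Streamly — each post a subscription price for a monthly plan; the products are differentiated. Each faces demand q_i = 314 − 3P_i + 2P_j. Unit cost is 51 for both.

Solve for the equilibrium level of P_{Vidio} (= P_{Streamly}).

Vidio's profit: π = (P_{Vidio} − 51)(314 − 3P_{Vidio} + 2P_{Streamly}).
∂π/∂P_{Vidio} = 467 − 6P_{Vidio} + 2P_{Streamly} = 0 ⇒ P_{Vidio} = 467/6 + (1/3)P_{Streamly}.
By symmetry P_{Streamly} = P_{Vidio}; substituting into the reaction function, (2/3)P_{Vidio} = 467/6 and P_{Vidio} = 116.75.

116.75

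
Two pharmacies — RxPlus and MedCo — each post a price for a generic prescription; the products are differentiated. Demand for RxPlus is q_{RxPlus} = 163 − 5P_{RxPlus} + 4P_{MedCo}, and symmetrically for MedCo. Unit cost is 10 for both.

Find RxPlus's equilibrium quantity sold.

RxPlus's profit: π = (P_{RxPlus} − 10)(163 − 5P_{RxPlus} + 4P_{MedCo}).
∂π/∂P_{RxPlus} = 213 − 10P_{RxPlus} + 4P_{MedCo} = 0 ⇒ P_{RxPlus} = 21.3 + 0.4P_{MedCo}.
The game is symmetric, so in equilibrium P_{MedCo} = P_{RxPlus}: the reaction function gives 0.6P_{RxPlus} = 21.3, hence P_{RxPlus} = 35.5.
q_{RxPlus} = 163 − 5·35.5 + 4·35.5 = 127.5.

127.5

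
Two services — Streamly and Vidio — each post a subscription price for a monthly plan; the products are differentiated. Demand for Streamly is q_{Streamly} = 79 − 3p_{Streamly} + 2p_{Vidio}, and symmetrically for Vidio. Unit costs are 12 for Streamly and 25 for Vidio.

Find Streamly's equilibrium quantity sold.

Streamly's profit: π = (p_{Streamly} − 12)(79 − 3p_{Streamly} + 2p_{Vidio}).
∂π/∂p_{Streamly} = 115 − 6p_{Streamly} + 2p_{Vidio} = 0 ⇒ p_{Streamly} = 115/6 + (1/3)p_{Vidio}.
Similarly p_{Vidio} = 77/3 + (1/3)p_{Streamly}.
Solving the two reaction functions simultaneously: (1 − (1/3)(1/3))p_{Streamly} = 115/6 + (1/3)·(77/3), so (8/9)p_{Streamly} = 499/18 and p_{Streamly} = 31.1875.
Then p_{Vidio} = 77/3 + (1/3)·31.1875 = 36.0625.
q_{Streamly} = 79 − 3·31.1875 + 2·36.0625 = 57.5625.

57.5625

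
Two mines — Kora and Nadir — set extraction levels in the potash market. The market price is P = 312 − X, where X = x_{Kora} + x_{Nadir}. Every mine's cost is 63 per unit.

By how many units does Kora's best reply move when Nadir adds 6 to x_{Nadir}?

-3

Mine Kora's profit: π = x_{Kora}(312 − (x_{Kora} + x_{Nadir})) − 63x_{Kora}.
∂π/∂x_{Kora} = 249 − 2x_{Kora} − x_{Nadir} = 0, so x_{Kora} = 124.5 − 0.5x_{Nadir}.
The reaction-function slope is −0.5, so a 6-unit rise in x_{Nadir} moves x_{Kora} by −0.5 × 6 = −3. Kora's best response falls — the actions are strategic substitutes.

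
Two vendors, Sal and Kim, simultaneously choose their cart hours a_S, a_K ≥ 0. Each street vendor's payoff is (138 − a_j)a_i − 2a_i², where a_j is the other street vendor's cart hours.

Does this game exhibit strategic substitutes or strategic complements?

Sal's payoff is (138 − a_K)a_S − 2a_S².
∂π/∂a_S = 138 − a_K − 4a_S = 0, so a_S = 34.5 − 0.25a_K.
The best-response slope da_S/da_K = −0.25 < 0: the reaction function is downward-sloping, so the choices are strategic substitutes.

strategic substitutes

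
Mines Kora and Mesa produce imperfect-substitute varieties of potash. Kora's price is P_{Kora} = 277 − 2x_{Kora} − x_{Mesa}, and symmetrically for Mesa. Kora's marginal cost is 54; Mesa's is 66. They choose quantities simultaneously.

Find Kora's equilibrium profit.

4122.32

Mine Kora's profit: π = x_{Kora}(277 − 2x_{Kora} − x_{Mesa}) − 54x_{Kora}.
∂π/∂x_{Kora} = 223 − 4x_{Kora} − x_{Mesa} = 0 ⇒ x_{Kora} = 55.75 − 0.25x_{Mesa}.
Similarly x_{Mesa} = 52.75 − 0.25x_{Kora}.
Solving the two reaction functions simultaneously: (1 − (−0.25)(−0.25))x_{Kora} = 55.75 − 0.25·52.75, so 0.9375x_{Kora} = 42.5625 and x_{Kora} = 45.4.
Then x_{Mesa} = 52.75 − 0.25·45.4 = 41.4.
P_{Kora} = 277 − 2·45.4 − 41.4 = 144.8.
Profit = (144.8 − 54)·45.4 = 4122.32.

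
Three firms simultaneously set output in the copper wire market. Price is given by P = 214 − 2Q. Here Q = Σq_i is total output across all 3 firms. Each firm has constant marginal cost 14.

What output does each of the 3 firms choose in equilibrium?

A representative firm's profit is π_i = q_i(214 − 2Q) − 14q_i, with Q = q_i + Σ_{j≠i} q_j.
First-order condition: 200 − 4q_i − 2Σ_{j≠i} q_j = 0.
Imposing symmetry (q_j = q for all j) turns Σ_{j≠i} q_j into 2q, so 200 = 8q and q = 25.

25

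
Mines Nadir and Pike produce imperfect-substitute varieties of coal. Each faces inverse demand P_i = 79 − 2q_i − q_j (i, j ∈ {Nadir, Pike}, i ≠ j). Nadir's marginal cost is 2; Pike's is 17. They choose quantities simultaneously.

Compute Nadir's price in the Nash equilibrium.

Mine Nadir's profit: π = q_{Nadir}(79 − 2q_{Nadir} − q_{Pike}) − 2q_{Nadir}.
∂π/∂q_{Nadir} = 77 − 4q_{Nadir} − q_{Pike} = 0 ⇒ q_{Nadir} = 19.25 − 0.25q_{Pike}.
Similarly q_{Pike} = 15.5 − 0.25q_{Nadir}.
Solving the two reaction functions simultaneously: (1 − (−0.25)(−0.25))q_{Nadir} = 19.25 − 0.25·15.5, so 0.9375q_{Nadir} = 15.375 and q_{Nadir} = 16.4.
Then q_{Pike} = 15.5 − 0.25·16.4 = 11.4.
P_{Nadir} = 79 − 2·16.4 − 11.4 = 34.8.

34.8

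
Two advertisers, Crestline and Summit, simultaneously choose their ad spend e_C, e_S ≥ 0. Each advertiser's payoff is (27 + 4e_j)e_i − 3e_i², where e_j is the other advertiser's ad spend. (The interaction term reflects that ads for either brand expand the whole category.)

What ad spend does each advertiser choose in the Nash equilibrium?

Crestline's payoff is (27 + 4e_S)e_C − 3e_C².
∂π/∂e_C = 27 + 4e_S − 6e_C = 0, so e_C = 4.5 + (2/3)e_S.
The game is symmetric, so in equilibrium e_S = e_C: the reaction function gives (1/3)e_C = 4.5, hence e_C = 13.5.

13.5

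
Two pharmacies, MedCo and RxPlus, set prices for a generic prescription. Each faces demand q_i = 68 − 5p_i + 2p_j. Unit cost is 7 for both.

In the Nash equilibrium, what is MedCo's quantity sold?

29.375

MedCo's profit: π = (p_{MedCo} − 7)(68 − 5p_{MedCo} + 2p_{RxPlus}).
∂π/∂p_{MedCo} = 103 − 10p_{MedCo} + 2p_{RxPlus} = 0 ⇒ p_{MedCo} = 10.3 + 0.2p_{RxPlus}.
By symmetry p_{RxPlus} = p_{MedCo}; substituting into the reaction function, 0.8p_{MedCo} = 10.3 and p_{MedCo} = 12.875.
q_{MedCo} = 68 − 5·12.875 + 2·12.875 = 29.375.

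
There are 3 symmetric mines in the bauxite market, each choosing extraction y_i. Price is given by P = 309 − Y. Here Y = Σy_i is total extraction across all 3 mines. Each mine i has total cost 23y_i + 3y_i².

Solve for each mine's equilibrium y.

A representative mine's profit is π_i = y_i(309 − Y) − 23y_i − 3y_i², with Y = y_i + Σ_{j≠i} y_j.
First-order condition: 286 − 8y_i − Σ_{j≠i} y_j = 0.
With identical mines, set every y_j = y: then 286 − 8y − 2y = 0, i.e. y = 286/10 = 28.6.

28.6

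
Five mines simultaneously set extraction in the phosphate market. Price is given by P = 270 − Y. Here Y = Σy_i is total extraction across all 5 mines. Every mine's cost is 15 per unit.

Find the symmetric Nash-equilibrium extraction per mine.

A representative mine's profit is π_i = y_i(270 − Y) − 15y_i, with Y = y_i + Σ_{j≠i} y_j.
First-order condition: 255 − 2y_i − Σ_{j≠i} y_j = 0.
In a symmetric equilibrium every mine chooses the same y, so Σ_{j≠i} y_j = 4y. The condition becomes 255 − 6y = 0, giving y = 255/6 = 42.5.

42.5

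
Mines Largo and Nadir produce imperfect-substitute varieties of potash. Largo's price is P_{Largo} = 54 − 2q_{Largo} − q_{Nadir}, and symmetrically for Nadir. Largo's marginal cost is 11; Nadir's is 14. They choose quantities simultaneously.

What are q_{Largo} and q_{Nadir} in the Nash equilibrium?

8.8, 7.8

Mine Largo's profit: π = q_{Largo}(54 − 2q_{Largo} − q_{Nadir}) − 11q_{Largo}.
∂π/∂q_{Largo} = 43 − 4q_{Largo} − q_{Nadir} = 0 ⇒ q_{Largo} = 10.75 − 0.25q_{Nadir}.
Similarly q_{Nadir} = 10 − 0.25q_{Largo}.
Substituting the second reaction function into the first: q_{Largo} = 10.75 − 0.25(10 − 0.25q_{Largo}), which gives 0.9375q_{Largo} = 8.25 ⇒ q_{Largo} = 8.8.
Then q_{Nadir} = 10 − 0.25·8.8 = 7.8.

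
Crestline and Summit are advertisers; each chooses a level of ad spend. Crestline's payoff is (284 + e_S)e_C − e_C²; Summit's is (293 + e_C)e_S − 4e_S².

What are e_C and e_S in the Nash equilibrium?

Expanding Crestline's payoff: 284e_C + e_Se_C − e_C².
∂π/∂e_C = 284 + e_S − 2e_C = 0, so e_C = 142 + 0.5e_S.
Likewise for Summit: e_S = 36.625 + 0.125e_C.
Solving the two reaction functions simultaneously: (1 − (0.5)(0.125))e_C = 142 + 0.5·36.625, so 0.9375e_C = 160.3125 and e_C = 171.
Then e_S = 36.625 + 0.125·171 = 58.

171, 58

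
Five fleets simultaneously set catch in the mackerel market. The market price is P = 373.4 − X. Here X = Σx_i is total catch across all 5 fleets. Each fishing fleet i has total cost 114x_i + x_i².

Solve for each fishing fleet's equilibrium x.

A representative fishing fleet's profit is π_i = x_i(373.4 − X) − 114x_i − x_i², with X = x_i + Σ_{j≠i} x_j.
First-order condition: 259.4 − 4x_i − Σ_{j≠i} x_j = 0.
With identical fishing fleets, set every x_j = x: then 259.4 − 4x − 4x = 0, i.e. x = 259.4/8 = 32.425.

32.425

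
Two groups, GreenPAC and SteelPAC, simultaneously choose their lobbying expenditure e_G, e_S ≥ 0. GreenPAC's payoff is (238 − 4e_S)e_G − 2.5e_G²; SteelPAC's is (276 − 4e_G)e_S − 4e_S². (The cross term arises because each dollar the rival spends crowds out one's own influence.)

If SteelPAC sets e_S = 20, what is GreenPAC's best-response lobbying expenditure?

Expanding GreenPAC's payoff: 238e_G − 4e_Se_G − 2.5e_G².
∂π/∂e_G = 238 − 4e_S − 5e_G = 0, so e_G = 47.6 − 0.8e_S.
At e_S = 20: e_G = 47.6 − 0.8·20 = 31.6.

31.6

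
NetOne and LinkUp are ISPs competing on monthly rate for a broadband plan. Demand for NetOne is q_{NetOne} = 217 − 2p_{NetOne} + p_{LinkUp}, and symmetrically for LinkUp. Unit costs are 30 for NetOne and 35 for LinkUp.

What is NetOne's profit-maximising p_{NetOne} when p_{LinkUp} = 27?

76

NetOne's profit: π = (p_{NetOne} − 30)(217 − 2p_{NetOne} + p_{LinkUp}).
∂π/∂p_{NetOne} = 277 − 4p_{NetOne} + p_{LinkUp} = 0 ⇒ p_{NetOne} = 69.25 + 0.25p_{LinkUp}.
At p_{LinkUp} = 27: p_{NetOne} = 69.25 + 0.25·27 = 76.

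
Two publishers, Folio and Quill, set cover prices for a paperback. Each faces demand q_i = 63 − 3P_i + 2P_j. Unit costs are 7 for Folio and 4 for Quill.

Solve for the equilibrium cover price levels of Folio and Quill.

20.4375, 19.3125

Folio's profit: π = (P_{Folio} − 7)(63 − 3P_{Folio} + 2P_{Quill}).
∂π/∂P_{Folio} = 84 − 6P_{Folio} + 2P_{Quill} = 0 ⇒ P_{Folio} = 14 + (1/3)P_{Quill}.
Similarly P_{Quill} = 12.5 + (1/3)P_{Folio}.
Substituting the second reaction function into the first: P_{Folio} = 14 + (1/3)(12.5 + (1/3)P_{Folio}), which gives (8/9)P_{Folio} = 109/6 ⇒ P_{Folio} = 20.4375.
Then P_{Quill} = 12.5 + (1/3)·20.4375 = 19.3125.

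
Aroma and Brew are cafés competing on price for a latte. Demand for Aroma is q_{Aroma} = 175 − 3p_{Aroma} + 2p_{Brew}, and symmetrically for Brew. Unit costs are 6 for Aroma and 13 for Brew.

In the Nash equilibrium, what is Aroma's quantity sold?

130.6875

Aroma's profit: π = (p_{Aroma} − 6)(175 − 3p_{Aroma} + 2p_{Brew}).
∂π/∂p_{Aroma} = 193 − 6p_{Aroma} + 2p_{Brew} = 0 ⇒ p_{Aroma} = 193/6 + (1/3)p_{Brew}.
Similarly p_{Brew} = 107/3 + (1/3)p_{Aroma}.
Substituting the second reaction function into the first: p_{Aroma} = 193/6 + (1/3)(107/3 + (1/3)p_{Aroma}), which gives (8/9)p_{Aroma} = 793/18 ⇒ p_{Aroma} = 49.5625.
Then p_{Brew} = 107/3 + (1/3)·49.5625 = 52.1875.
q_{Aroma} = 175 − 3·49.5625 + 2·52.1875 = 130.6875.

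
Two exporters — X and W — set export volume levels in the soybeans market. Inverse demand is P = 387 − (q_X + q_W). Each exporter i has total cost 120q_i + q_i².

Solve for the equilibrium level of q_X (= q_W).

Exporter X's profit: π = q_X(387 − (q_X + q_W)) − 120q_X − q_X².
∂π/∂q_X = 267 − 4q_X − q_W = 0, so q_X = 66.75 − 0.25q_W.
The game is symmetric, so in equilibrium q_W = q_X: the reaction function gives 1.25q_X = 66.75, hence q_X = 53.4.

53.4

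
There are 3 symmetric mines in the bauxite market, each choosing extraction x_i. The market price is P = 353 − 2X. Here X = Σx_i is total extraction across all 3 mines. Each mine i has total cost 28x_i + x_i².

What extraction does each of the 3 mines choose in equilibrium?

32.5

A representative mine's profit is π_i = x_i(353 − 2X) − 28x_i − x_i², with X = x_i + Σ_{j≠i} x_j.
First-order condition: 325 − 6x_i − 2Σ_{j≠i} x_j = 0.
In a symmetric equilibrium every mine chooses the same x, so Σ_{j≠i} x_j = 2x. The condition becomes 325 − 10x = 0, giving x = 325/10 = 32.5.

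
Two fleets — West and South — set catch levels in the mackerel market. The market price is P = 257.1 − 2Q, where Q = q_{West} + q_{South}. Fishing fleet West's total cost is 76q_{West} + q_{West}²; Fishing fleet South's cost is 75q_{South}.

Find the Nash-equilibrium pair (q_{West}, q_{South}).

Fishing fleet West's profit: π = q_{West}(257.1 − 2(q_{West} + q_{South})) − 76q_{West} − q_{West}².
∂π/∂q_{West} = 181.1 − 6q_{West} − 2q_{South} = 0, so q_{West} = 1811/60 − (1/3)q_{South}.
For South: ∂π/∂q_{South} = 182.1 − 4q_{South} − 2q_{West} = 0 ⇒ q_{South} = 45.525 − 0.5q_{West}.
Substituting the second reaction function into the first: q_{West} = 1811/60 − (1/3)(45.525 − 0.5q_{West}), which gives (5/6)q_{West} = 1801/120 ⇒ q_{West} = 18.01.
Then q_{South} = 45.525 − 0.5·18.01 = 36.52.

18.01, 36.52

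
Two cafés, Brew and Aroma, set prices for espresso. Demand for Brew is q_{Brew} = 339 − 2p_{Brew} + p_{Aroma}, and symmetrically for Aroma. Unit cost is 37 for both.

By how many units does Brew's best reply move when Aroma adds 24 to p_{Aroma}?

6

Brew's profit: π = (p_{Brew} − 37)(339 − 2p_{Brew} + p_{Aroma}).
∂π/∂p_{Brew} = 413 − 4p_{Brew} + p_{Aroma} = 0 ⇒ p_{Brew} = 103.25 + 0.25p_{Aroma}.
The reaction-function slope is 0.25, so a 24-unit rise in p_{Aroma} moves p_{Brew} by 0.25 × 24 = 6. Brew's best response rises — the actions are strategic complements.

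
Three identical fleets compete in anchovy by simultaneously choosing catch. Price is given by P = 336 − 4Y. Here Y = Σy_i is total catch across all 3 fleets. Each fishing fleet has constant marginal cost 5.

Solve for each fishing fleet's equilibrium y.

A representative fishing fleet's profit is π_i = y_i(336 − 4Y) − 5y_i, with Y = y_i + Σ_{j≠i} y_j.
First-order condition: 331 − 8y_i − 4Σ_{j≠i} y_j = 0.
With identical fishing fleets, set every y_j = y: then 331 − 8y − 8y = 0, i.e. y = 331/16 = 20.6875.

20.6875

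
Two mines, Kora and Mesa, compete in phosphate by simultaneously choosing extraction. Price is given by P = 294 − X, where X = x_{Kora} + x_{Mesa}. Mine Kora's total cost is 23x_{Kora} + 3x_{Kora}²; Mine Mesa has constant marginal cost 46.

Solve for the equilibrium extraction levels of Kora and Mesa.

Mine Kora's profit: π = x_{Kora}(294 − (x_{Kora} + x_{Mesa})) − 23x_{Kora} − 3x_{Kora}².
∂π/∂x_{Kora} = 271 − 8x_{Kora} − x_{Mesa} = 0, so x_{Kora} = 33.875 − 0.125x_{Mesa}.
For Mesa: ∂π/∂x_{Mesa} = 248 − 2x_{Mesa} − x_{Kora} = 0 ⇒ x_{Mesa} = 124 − 0.5x_{Kora}.
Plugging x_{Mesa} into Kora's best response: x_{Kora} = 33.875 − 0.125(124 − 0.5x_{Kora}) ⇒ 0.9375x_{Kora} = 18.375, so x_{Kora} = 19.6.
Then x_{Mesa} = 124 − 0.5·19.6 = 114.2.

19.6, 114.2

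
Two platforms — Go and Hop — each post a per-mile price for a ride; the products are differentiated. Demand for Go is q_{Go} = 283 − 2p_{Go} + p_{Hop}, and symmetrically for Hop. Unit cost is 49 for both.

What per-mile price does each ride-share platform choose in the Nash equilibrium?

Go's profit: π = (p_{Go} − 49)(283 − 2p_{Go} + p_{Hop}).
∂π/∂p_{Go} = 381 − 4p_{Go} + p_{Hop} = 0 ⇒ p_{Go} = 95.25 + 0.25p_{Hop}.
Setting p_{Go} = p_{Hop} in the reaction function: p_{Go} = 95.25 + 0.25p_{Go}, so p_{Go} = 95.25 / 0.75 = 127.

127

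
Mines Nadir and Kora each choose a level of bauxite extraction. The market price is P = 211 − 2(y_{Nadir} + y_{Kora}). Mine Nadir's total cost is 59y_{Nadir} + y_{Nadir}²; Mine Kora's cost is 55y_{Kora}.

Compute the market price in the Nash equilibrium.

118.2

Mine Nadir's profit: π = y_{Nadir}(211 − 2(y_{Nadir} + y_{Kora})) − 59y_{Nadir} − y_{Nadir}².
∂π/∂y_{Nadir} = 152 − 6y_{Nadir} − 2y_{Kora} = 0, so y_{Nadir} = 76/3 − (1/3)y_{Kora}.
For Kora: ∂π/∂y_{Kora} = 156 − 4y_{Kora} − 2y_{Nadir} = 0 ⇒ y_{Kora} = 39 − 0.5y_{Nadir}.
Substituting the second reaction function into the first: y_{Nadir} = 76/3 − (1/3)(39 − 0.5y_{Nadir}), which gives (5/6)y_{Nadir} = 37/3 ⇒ y_{Nadir} = 14.8.
Then y_{Kora} = 39 − 0.5·14.8 = 31.6.
Equilibrium price: P = 211 − 2·46.4 = 118.2.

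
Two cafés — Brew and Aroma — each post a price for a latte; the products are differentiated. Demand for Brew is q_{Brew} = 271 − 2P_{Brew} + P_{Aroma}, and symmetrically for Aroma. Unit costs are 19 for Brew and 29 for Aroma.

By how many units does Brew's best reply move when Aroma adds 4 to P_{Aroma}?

Brew's profit: π = (P_{Brew} − 19)(271 − 2P_{Brew} + P_{Aroma}).
∂π/∂P_{Brew} = 309 − 4P_{Brew} + P_{Aroma} = 0 ⇒ P_{Brew} = 77.25 + 0.25P_{Aroma}.
The reaction-function slope is 0.25, so a 4-unit rise in P_{Aroma} moves P_{Brew} by 0.25 × 4 = 1. Brew's best response rises — the actions are strategic complements.

1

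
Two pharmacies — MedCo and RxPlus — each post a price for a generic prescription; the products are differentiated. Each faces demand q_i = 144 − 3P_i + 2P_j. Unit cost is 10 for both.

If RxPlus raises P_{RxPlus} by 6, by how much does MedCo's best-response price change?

2

MedCo's profit: π = (P_{MedCo} − 10)(144 − 3P_{MedCo} + 2P_{RxPlus}).
∂π/∂P_{MedCo} = 174 − 6P_{MedCo} + 2P_{RxPlus} = 0 ⇒ P_{MedCo} = 29 + (1/3)P_{RxPlus}.
The reaction-function slope is 1/3, so a 6-unit rise in P_{RxPlus} moves P_{MedCo} by 1/3 × 6 = 2. MedCo's best response rises — the actions are strategic complements.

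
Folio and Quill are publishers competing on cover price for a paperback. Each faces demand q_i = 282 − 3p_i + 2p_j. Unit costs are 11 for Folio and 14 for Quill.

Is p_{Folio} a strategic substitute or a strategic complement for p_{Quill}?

strategic complements

Folio's profit: π = (p_{Folio} − 11)(282 − 3p_{Folio} + 2p_{Quill}).
∂π/∂p_{Folio} = 315 − 6p_{Folio} + 2p_{Quill} = 0 ⇒ p_{Folio} = 52.5 + (1/3)p_{Quill}.
The best-response slope dp_{Folio}/dp_{Quill} = 1/3 > 0: the reaction function is upward-sloping, so the choices are strategic complements.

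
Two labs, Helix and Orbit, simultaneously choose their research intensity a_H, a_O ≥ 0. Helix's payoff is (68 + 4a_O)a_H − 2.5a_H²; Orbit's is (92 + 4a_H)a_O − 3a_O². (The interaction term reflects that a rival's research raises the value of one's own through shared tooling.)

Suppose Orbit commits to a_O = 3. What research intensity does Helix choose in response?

Expanding Helix's payoff: 68a_H + 4a_Oa_H − 2.5a_H².
∂π/∂a_H = 68 + 4a_O − 5a_H = 0, so a_H = 13.6 + 0.8a_O.
At a_O = 3: a_H = 13.6 + 0.8·3 = 16.

16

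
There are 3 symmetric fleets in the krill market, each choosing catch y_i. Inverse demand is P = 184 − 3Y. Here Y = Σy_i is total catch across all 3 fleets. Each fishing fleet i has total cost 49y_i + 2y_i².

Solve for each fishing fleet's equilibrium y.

A representative fishing fleet's profit is π_i = y_i(184 − 3Y) − 49y_i − 2y_i², with Y = y_i + Σ_{j≠i} y_j.
First-order condition: 135 − 10y_i − 3Σ_{j≠i} y_j = 0.
In a symmetric equilibrium every fishing fleet chooses the same y, so Σ_{j≠i} y_j = 2y. The condition becomes 135 − 16y = 0, giving y = 135/16 = 8.4375.

8.4375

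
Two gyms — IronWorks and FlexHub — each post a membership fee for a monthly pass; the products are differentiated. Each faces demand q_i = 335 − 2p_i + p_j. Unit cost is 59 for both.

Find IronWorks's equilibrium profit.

IronWorks's profit: π = (p_{IronWorks} − 59)(335 − 2p_{IronWorks} + p_{FlexHub}).
∂π/∂p_{IronWorks} = 453 − 4p_{IronWorks} + p_{FlexHub} = 0 ⇒ p_{IronWorks} = 113.25 + 0.25p_{FlexHub}.
By symmetry p_{FlexHub} = p_{IronWorks}; substituting into the reaction function, 0.75p_{IronWorks} = 113.25 and p_{IronWorks} = 151.
q_{IronWorks} = 335 − 2·151 + 151 = 184.
Profit = (151 − 59)·184 = 16928.

16928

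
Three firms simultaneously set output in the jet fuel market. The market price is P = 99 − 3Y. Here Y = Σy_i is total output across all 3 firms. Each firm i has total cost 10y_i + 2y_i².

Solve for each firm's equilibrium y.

A representative firm's profit is π_i = y_i(99 − 3Y) − 10y_i − 2y_i², with Y = y_i + Σ_{j≠i} y_j.
First-order condition: 89 − 10y_i − 3Σ_{j≠i} y_j = 0.
Imposing symmetry (y_j = y for all j) turns Σ_{j≠i} y_j into 2y, so 89 = 16y and y = 5.5625.

5.5625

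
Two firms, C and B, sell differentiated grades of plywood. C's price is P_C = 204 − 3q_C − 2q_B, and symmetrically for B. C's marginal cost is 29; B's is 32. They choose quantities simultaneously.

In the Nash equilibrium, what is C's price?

Firm C's profit: π = q_C(204 − 3q_C − 2q_B) − 29q_C.
∂π/∂q_C = 175 − 6q_C − 2q_B = 0 ⇒ q_C = 175/6 − (1/3)q_B.
Similarly q_B = 86/3 − (1/3)q_C.
Plugging q_B into C's best response: q_C = 175/6 − (1/3)(86/3 − (1/3)q_C) ⇒ (8/9)q_C = 353/18, so q_C = 22.0625.
Then q_B = 86/3 − (1/3)·22.0625 = 21.3125.
P_C = 204 − 3·22.0625 − 2·21.3125 = 95.1875.

95.1875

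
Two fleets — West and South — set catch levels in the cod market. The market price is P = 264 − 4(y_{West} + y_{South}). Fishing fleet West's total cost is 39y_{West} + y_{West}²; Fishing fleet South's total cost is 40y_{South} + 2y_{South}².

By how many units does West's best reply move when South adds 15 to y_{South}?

-6

Fishing fleet West's profit: π = y_{West}(264 − 4(y_{West} + y_{South})) − 39y_{West} − y_{West}².
∂π/∂y_{West} = 225 − 10y_{West} − 4y_{South} = 0, so y_{West} = 22.5 − 0.4y_{South}.
The reaction-function slope is −0.4, so a 15-unit rise in y_{South} moves y_{West} by −0.4 × 15 = −6. West's best response falls — the actions are strategic substitutes.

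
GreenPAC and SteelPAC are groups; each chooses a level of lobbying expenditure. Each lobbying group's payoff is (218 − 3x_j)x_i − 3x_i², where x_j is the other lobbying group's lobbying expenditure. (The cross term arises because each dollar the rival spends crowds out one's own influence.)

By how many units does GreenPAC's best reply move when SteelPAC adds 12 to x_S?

-6

GreenPAC's payoff is (218 − 3x_S)x_G − 3x_G².
∂π/∂x_G = 218 − 3x_S − 6x_G = 0, so x_G = 109/3 − 0.5x_S.
The reaction-function slope is −0.5, so a 12-unit rise in x_S moves x_G by −0.5 × 12 = −6. GreenPAC's best response falls — the actions are strategic substitutes.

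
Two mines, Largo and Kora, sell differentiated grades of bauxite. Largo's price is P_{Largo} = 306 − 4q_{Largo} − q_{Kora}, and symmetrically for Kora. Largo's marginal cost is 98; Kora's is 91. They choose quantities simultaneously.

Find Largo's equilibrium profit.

2116

Mine Largo's profit: π = q_{Largo}(306 − 4q_{Largo} − q_{Kora}) − 98q_{Largo}.
∂π/∂q_{Largo} = 208 − 8q_{Largo} − q_{Kora} = 0 ⇒ q_{Largo} = 26 − 0.125q_{Kora}.
Similarly q_{Kora} = 26.875 − 0.125q_{Largo}.
Plugging q_{Kora} into Largo's best response: q_{Largo} = 26 − 0.125(26.875 − 0.125q_{Largo}) ⇒ (63/64)q_{Largo} = 1449/64, so q_{Largo} = 23.
Then q_{Kora} = 26.875 − 0.125·23 = 24.
P_{Largo} = 306 − 4·23 − 24 = 190.
Profit = (190 − 98)·23 = 2116.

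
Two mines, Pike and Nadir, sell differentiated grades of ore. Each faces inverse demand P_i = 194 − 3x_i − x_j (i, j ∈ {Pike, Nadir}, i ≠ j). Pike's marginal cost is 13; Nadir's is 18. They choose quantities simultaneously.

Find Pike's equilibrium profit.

Mine Pike's profit: π = x_{Pike}(194 − 3x_{Pike} − x_{Nadir}) − 13x_{Pike}.
∂π/∂x_{Pike} = 181 − 6x_{Pike} − x_{Nadir} = 0 ⇒ x_{Pike} = 181/6 − (1/6)x_{Nadir}.
Similarly x_{Nadir} = 88/3 − (1/6)x_{Pike}.
Plugging x_{Nadir} into Pike's best response: x_{Pike} = 181/6 − (1/6)(88/3 − (1/6)x_{Pike}) ⇒ (35/36)x_{Pike} = 455/18, so x_{Pike} = 26.
Then x_{Nadir} = 88/3 − (1/6)·26 = 25.
P_{Pike} = 194 − 3·26 − 25 = 91.
Profit = (91 − 13)·26 = 2028.

2028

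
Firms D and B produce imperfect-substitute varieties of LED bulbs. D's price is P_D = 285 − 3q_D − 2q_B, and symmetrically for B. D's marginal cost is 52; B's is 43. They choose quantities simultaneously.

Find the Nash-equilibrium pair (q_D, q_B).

Firm D's profit: π = q_D(285 − 3q_D − 2q_B) − 52q_D.
∂π/∂q_D = 233 − 6q_D − 2q_B = 0 ⇒ q_D = 233/6 − (1/3)q_B.
Similarly q_B = 121/3 − (1/3)q_D.
Substituting the second reaction function into the first: q_D = 233/6 − (1/3)(121/3 − (1/3)q_D), which gives (8/9)q_D = 457/18 ⇒ q_D = 28.5625.
Then q_B = 121/3 − (1/3)·28.5625 = 30.8125.

28.5625, 30.8125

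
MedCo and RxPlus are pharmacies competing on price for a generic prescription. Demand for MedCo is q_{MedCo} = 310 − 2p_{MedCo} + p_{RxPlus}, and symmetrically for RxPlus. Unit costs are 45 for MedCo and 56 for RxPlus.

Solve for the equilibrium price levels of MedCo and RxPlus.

134.8, 139.2

MedCo's profit: π = (p_{MedCo} − 45)(310 − 2p_{MedCo} + p_{RxPlus}).
∂π/∂p_{MedCo} = 400 − 4p_{MedCo} + p_{RxPlus} = 0 ⇒ p_{MedCo} = 100 + 0.25p_{RxPlus}.
Similarly p_{RxPlus} = 105.5 + 0.25p_{MedCo}.
Solving the two reaction functions simultaneously: (1 − (0.25)(0.25))p_{MedCo} = 100 + 0.25·105.5, so 0.9375p_{MedCo} = 126.375 and p_{MedCo} = 134.8.
Then p_{RxPlus} = 105.5 + 0.25·134.8 = 139.2.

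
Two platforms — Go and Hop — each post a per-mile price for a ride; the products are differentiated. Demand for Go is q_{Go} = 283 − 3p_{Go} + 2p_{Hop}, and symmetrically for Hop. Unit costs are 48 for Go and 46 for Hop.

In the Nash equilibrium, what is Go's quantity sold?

Go's profit: π = (p_{Go} − 48)(283 − 3p_{Go} + 2p_{Hop}).
∂π/∂p_{Go} = 427 − 6p_{Go} + 2p_{Hop} = 0 ⇒ p_{Go} = 427/6 + (1/3)p_{Hop}.
Similarly p_{Hop} = 421/6 + (1/3)p_{Go}.
Solving the two reaction functions simultaneously: (1 − (1/3)(1/3))p_{Go} = 427/6 + (1/3)·(421/6), so (8/9)p_{Go} = 851/9 and p_{Go} = 106.375.
Then p_{Hop} = 421/6 + (1/3)·106.375 = 105.625.
q_{Go} = 283 − 3·106.375 + 2·105.625 = 175.125.

175.125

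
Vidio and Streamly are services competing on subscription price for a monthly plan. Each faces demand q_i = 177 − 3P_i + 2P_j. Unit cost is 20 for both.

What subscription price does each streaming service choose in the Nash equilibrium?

59.25

Vidio's profit: π = (P_{Vidio} − 20)(177 − 3P_{Vidio} + 2P_{Streamly}).
∂π/∂P_{Vidio} = 237 − 6P_{Vidio} + 2P_{Streamly} = 0 ⇒ P_{Vidio} = 39.5 + (1/3)P_{Streamly}.
The game is symmetric, so in equilibrium P_{Streamly} = P_{Vidio}: the reaction function gives (2/3)P_{Vidio} = 39.5, hence P_{Vidio} = 59.25.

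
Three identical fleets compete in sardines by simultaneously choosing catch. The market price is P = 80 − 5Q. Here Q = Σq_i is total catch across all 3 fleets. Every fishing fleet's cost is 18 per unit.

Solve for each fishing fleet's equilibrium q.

A representative fishing fleet's profit is π_i = q_i(80 − 5Q) − 18q_i, with Q = q_i + Σ_{j≠i} q_j.
First-order condition: 62 − 10q_i − 5Σ_{j≠i} q_j = 0.
With identical fishing fleets, set every q_j = q: then 62 − 10q − 10q = 0, i.e. q = 62/20 = 3.1.

3.1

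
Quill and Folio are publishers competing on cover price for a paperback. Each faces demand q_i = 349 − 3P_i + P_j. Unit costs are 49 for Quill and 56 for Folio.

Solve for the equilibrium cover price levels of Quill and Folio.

Quill's profit: π = (P_{Quill} − 49)(349 − 3P_{Quill} + P_{Folio}).
∂π/∂P_{Quill} = 496 − 6P_{Quill} + P_{Folio} = 0 ⇒ P_{Quill} = 248/3 + (1/6)P_{Folio}.
Similarly P_{Folio} = 517/6 + (1/6)P_{Quill}.
Solving the two reaction functions simultaneously: (1 − (1/6)(1/6))P_{Quill} = 248/3 + (1/6)·(517/6), so (35/36)P_{Quill} = 3493/36 and P_{Quill} = 99.8.
Then P_{Folio} = 517/6 + (1/6)·99.8 = 102.8.

99.8, 102.8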